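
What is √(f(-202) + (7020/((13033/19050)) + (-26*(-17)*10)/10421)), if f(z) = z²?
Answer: 4*√203711853529652649/7989229 ≈ 225.98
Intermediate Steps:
√(f(-202) + (7020/((13033/19050)) + (-26*(-17)*10)/10421)) = √((-202)² + (7020/((13033/19050)) + (-26*(-17)*10)/10421)) = √(40804 + (7020/((13033*(1/19050))) + (442*10)*(1/10421))) = √(40804 + (7020/(13033/19050) + 4420*(1/10421))) = √(40804 + (7020*(19050/13033) + 260/613)) = √(40804 + (133731000/13033 + 260/613)) = √(40804 + 81980491580/7989229) = √(407972991696/7989229) = 4*√203711853529652649/7989229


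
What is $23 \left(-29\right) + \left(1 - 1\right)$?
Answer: $-667$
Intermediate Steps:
$23 \left(-29\right) + \left(1 - 1\right) = -667 + 0 = -667$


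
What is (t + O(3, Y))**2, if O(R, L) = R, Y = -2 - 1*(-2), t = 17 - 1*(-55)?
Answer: 5625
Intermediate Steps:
t = 72 (t = 17 + 55 = 72)
Y = 0 (Y = -2 + 2 = 0)
(t + O(3, Y))**2 = (72 + 3)**2 = 75**2 = 5625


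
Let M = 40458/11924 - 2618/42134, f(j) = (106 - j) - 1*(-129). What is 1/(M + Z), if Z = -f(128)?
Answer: -11418314/1183726863 ≈ -0.0096461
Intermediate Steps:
f(j) = 235 - j (f(j) = (106 - j) + 129 = 235 - j)
M = 38032735/11418314 (M = 40458*(1/11924) - 2618*1/42134 = 1839/542 - 1309/21067 = 38032735/11418314 ≈ 3.3309)
Z = -107 (Z = -(235 - 1*128) = -(235 - 128) = -1*107 = -107)
1/(M + Z) = 1/(38032735/11418314 - 107) = 1/(-1183726863/11418314) = -11418314/1183726863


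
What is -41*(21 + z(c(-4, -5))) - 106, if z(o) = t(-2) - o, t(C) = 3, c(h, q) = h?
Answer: -1254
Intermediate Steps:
z(o) = 3 - o
-41*(21 + z(c(-4, -5))) - 106 = -41*(21 + (3 - 1*(-4))) - 106 = -41*(21 + (3 + 4)) - 106 = -41*(21 + 7) - 106 = -41*28 - 106 = -1148 - 106 = -1254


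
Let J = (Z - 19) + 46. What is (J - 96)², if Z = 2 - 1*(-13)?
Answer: 2916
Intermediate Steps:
Z = 15 (Z = 2 + 13 = 15)
J = 42 (J = (15 - 19) + 46 = -4 + 46 = 42)
(J - 96)² = (42 - 96)² = (-54)² = 2916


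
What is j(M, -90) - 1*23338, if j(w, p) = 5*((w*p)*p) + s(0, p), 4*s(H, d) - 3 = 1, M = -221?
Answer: -8973837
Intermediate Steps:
s(H, d) = 1 (s(H, d) = 3/4 + (1/4)*1 = 3/4 + 1/4 = 1)
j(w, p) = 1 + 5*w*p**2 (j(w, p) = 5*((w*p)*p) + 1 = 5*((p*w)*p) + 1 = 5*(w*p**2) + 1 = 5*w*p**2 + 1 = 1 + 5*w*p**2)
j(M, -90) - 1*23338 = (1 + 5*(-221)*(-90)**2) - 1*23338 = (1 + 5*(-221)*8100) - 23338 = (1 - 8950500) - 23338 = -8950499 - 23338 = -8973837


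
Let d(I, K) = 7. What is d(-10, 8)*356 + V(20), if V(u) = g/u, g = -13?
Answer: 49827/20 ≈ 2491.4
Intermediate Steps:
V(u) = -13/u
d(-10, 8)*356 + V(20) = 7*356 - 13/20 = 2492 - 13*1/20 = 2492 - 13/20 = 49827/20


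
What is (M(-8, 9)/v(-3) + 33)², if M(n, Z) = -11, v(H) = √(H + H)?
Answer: 6413/6 + 121*I*√6 ≈ 1068.8 + 296.39*I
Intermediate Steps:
v(H) = √2*√H (v(H) = √(2*H) = √2*√H)
(M(-8, 9)/v(-3) + 33)² = (-11*(-I*√6/6) + 33)² = (-(-11)*I*√6/6 + 33)² = (11*I*√6/6 + 33)² = (33 + 11*I*√6/6)²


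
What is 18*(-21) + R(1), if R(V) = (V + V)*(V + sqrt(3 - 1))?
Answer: -376 + 2*sqrt(2) ≈ -373.17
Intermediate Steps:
R(V) = 2*V*(V + sqrt(2)) (R(V) = (2*V)*(V + sqrt(2)) = 2*V*(V + sqrt(2)))
18*(-21) + R(1) = 18*(-21) + 2*1*(1 + sqrt(2)) = -378 + (2 + 2*sqrt(2)) = -376 + 2*sqrt(2)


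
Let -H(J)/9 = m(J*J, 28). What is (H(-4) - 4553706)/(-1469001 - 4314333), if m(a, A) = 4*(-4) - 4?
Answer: 758921/963889 ≈ 0.78735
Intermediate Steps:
m(a, A) = -20 (m(a, A) = -16 - 4 = -20)
H(J) = 180 (H(J) = -9*(-20) = 180)
(H(-4) - 4553706)/(-1469001 - 4314333) = (180 - 4553706)/(-1469001 - 4314333) = -4553526/(-5783334) = -4553526*(-1/5783334) = 758921/963889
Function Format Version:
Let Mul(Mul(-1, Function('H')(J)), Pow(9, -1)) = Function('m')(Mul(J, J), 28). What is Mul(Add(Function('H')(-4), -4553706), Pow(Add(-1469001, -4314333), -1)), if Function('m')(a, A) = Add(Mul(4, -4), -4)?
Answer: Rational(758921, 963889) ≈ 0.78735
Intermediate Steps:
Function('m')(a, A) = -20 (Function('m')(a, A) = Add(-16, -4) = -20)
Function('H')(J) = 180 (Function('H')(J) = Mul(-9, -20) = 180)
Mul(Add(Function('H')(-4), -4553706), Pow(Add(-1469001, -4314333), -1)) = Mul(Add(180, -4553706), Pow(Add(-1469001, -4314333), -1)) = Mul(-4553526, Pow(-5783334, -1)) = Mul(-4553526, Rational(-1, 5783334)) = Rational(758921, 963889)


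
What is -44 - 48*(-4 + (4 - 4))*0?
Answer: -44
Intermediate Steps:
-44 - 48*(-4 + (4 - 4))*0 = -44 - 48*(-4 + 0)*0 = -44 - (-192)*0 = -44 - 48*0 = -44 + 0 = -44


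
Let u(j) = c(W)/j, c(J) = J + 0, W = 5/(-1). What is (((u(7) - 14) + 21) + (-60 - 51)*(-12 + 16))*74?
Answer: -226736/7 ≈ -32391.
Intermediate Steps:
W = -5 (W = 5*(-1) = -5)
c(J) = J
u(j) = -5/j
(((u(7) - 14) + 21) + (-60 - 51)*(-12 + 16))*74 = (((-5/7 - 14) + 21) + (-60 - 51)*(-12 + 16))*74 = (((-5*⅐ - 14) + 21) - 111*4)*74 = (((-5/7 - 14) + 21) - 444)*74 = ((-103/7 + 21) - 444)*74 = (44/7 - 444)*74 = -3064/7*74 = -226736/7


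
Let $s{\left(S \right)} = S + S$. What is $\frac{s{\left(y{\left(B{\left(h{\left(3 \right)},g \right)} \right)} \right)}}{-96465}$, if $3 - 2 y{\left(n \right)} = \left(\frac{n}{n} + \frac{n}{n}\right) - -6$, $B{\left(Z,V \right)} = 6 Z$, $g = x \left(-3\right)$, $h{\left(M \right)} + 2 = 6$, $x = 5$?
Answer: $\frac{1}{19293} \approx 5.1832 \cdot 10^{-5}$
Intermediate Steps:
$h{\left(M \right)} = 4$ ($h{\left(M \right)} = -2 + 6 = 4$)
$g = -15$ ($g = 5 \left(-3\right) = -15$)
$y{\left(n \right)} = - \frac{5}{2}$ ($y{\left(n \right)} = \frac{3}{2} - \frac{\left(\frac{n}{n} + \frac{n}{n}\right) - -6}{2} = \frac{3}{2} - \frac{\left(1 + 1\right) + 6}{2} = \frac{3}{2} - \frac{2 + 6}{2} = \frac{3}{2} - 4 = - \frac{5}{2}$)
$s{\left(S \right)} = 2 S$
$\frac{s{\left(y{\left(B{\left(h{\left(3 \right)},g \right)} \right)} \right)}}{-96465} = \frac{2 \left(- \frac{5}{2}\right)}{-96465} = \left(-5\right) \left(- \frac{1}{96465}\right) = \frac{1}{19293}$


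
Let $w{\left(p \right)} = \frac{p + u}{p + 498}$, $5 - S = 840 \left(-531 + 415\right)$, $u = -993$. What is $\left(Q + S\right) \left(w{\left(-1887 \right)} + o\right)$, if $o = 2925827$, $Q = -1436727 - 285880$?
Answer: $- \frac{2201540103860482}{463} \approx -4.7549 \cdot 10^{12}$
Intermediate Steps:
$S = 97445$ ($S = 5 - 840 \left(-531 + 415\right) = 5 - 840 \left(-116\right) = 5 - -97440 = 5 + 97440 = 97445$)
$Q = -1722607$
$w{\left(p \right)} = \frac{-993 + p}{498 + p}$ ($w{\left(p \right)} = \frac{p - 993}{p + 498} = \frac{-993 + p}{498 + p}$)
$\left(Q + S\right) \left(w{\left(-1887 \right)} + o\right) = \left(-1722607 + 97445\right) \left(\frac{-993 - 1887}{498 - 1887} + 2925827\right) = - 1625162 \left(\frac{1}{-1389} \left(-2880\right) + 2925827\right) = - 1625162 \left(\left(- \frac{1}{1389}\right) \left(-2880\right) + 2925827\right) = - 1625162 \left(\frac{960}{463} + 2925827\right) = \left(-1625162\right) \frac{1354658861}{463} = - \frac{2201540103860482}{463}$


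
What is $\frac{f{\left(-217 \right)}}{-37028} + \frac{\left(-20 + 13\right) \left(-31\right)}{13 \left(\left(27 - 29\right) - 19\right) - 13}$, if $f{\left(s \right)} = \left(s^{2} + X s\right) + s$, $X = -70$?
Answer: $- \frac{3223101}{1323751} \approx -2.4348$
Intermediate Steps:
$f{\left(s \right)} = s^{2} - 69 s$ ($f{\left(s \right)} = \left(s^{2} - 70 s\right) + s = s^{2} - 69 s$)
$\frac{f{\left(-217 \right)}}{-37028} + \frac{\left(-20 + 13\right) \left(-31\right)}{13 \left(\left(27 - 29\right) - 19\right) - 13} = \frac{\left(-217\right) \left(-69 - 217\right)}{-37028} + \frac{\left(-20 + 13\right) \left(-31\right)}{13 \left(\left(27 - 29\right) - 19\right) - 13} = \left(-217\right) \left(-286\right) \left(- \frac{1}{37028}\right) + \frac{\left(-7\right) \left(-31\right)}{13 \left(-2 - 19\right) - 13} = 62062 \left(- \frac{1}{37028}\right) + \frac{217}{13 \left(-21\right) - 13} = - \frac{31031}{18514} + \frac{217}{-273 - 13} = - \frac{31031}{18514} + \frac{217}{-286} = - \frac{31031}{18514} + 217 \left(- \frac{1}{286}\right) = - \frac{31031}{18514} - \frac{217}{286} = - \frac{3223101}{1323751}$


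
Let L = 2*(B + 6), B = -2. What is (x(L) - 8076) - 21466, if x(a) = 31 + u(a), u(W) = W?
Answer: -29503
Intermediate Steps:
L = 8 (L = 2*(-2 + 6) = 2*4 = 8)
x(a) = 31 + a
(x(L) - 8076) - 21466 = ((31 + 8) - 8076) - 21466 = (39 - 8076) - 21466 = -8037 - 21466 = -29503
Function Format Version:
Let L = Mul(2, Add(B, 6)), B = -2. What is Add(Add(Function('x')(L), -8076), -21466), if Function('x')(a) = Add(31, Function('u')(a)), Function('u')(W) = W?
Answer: -29503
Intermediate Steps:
L = 8 (L = Mul(2, Add(-2, 6)) = Mul(2, 4) = 8)
Function('x')(a) = Add(31, a)
Add(Add(Function('x')(L), -8076), -21466) = Add(Add(Add(31, 8), -8076), -21466) = Add(Add(39, -8076), -21466) = Add(-8037, -21466) = -29503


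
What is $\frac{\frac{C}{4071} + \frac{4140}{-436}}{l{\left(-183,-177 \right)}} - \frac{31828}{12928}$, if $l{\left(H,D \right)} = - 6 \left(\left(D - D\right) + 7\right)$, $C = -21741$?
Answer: $- \frac{21169639073}{10039151136} \approx -2.1087$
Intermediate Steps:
$l{\left(H,D \right)} = -42$ ($l{\left(H,D \right)} = - 6 \left(0 + 7\right) = \left(-6\right) 7 = -42$)
$\frac{\frac{C}{4071} + \frac{4140}{-436}}{l{\left(-183,-177 \right)}} - \frac{31828}{12928} = \frac{- \frac{21741}{4071} + \frac{4140}{-436}}{-42} - \frac{31828}{12928} = \left(\left(-21741\right) \frac{1}{4071} + 4140 \left(- \frac{1}{436}\right)\right) \left(- \frac{1}{42}\right) - \frac{7957}{3232} = \left(- \frac{7247}{1357} - \frac{1035}{109}\right) \left(- \frac{1}{42}\right) - \frac{7957}{3232} = \left(- \frac{2194418}{147913}\right) \left(- \frac{1}{42}\right) - \frac{7957}{3232} = \frac{1097209}{3106173} - \frac{7957}{3232} = - \frac{21169639073}{10039151136}$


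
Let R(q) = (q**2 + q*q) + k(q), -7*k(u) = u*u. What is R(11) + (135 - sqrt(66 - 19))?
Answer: 2518/7 - sqrt(47) ≈ 352.86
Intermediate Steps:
k(u) = -u**2/7 (k(u) = -u*u/7 = -u**2/7)
R(q) = 13*q**2/7 (R(q) = (q**2 + q*q) - q**2/7 = (q**2 + q**2) - q**2/7 = 2*q**2 - q**2/7 = 13*q**2/7)
R(11) + (135 - sqrt(66 - 19)) = (13/7)*11**2 + (135 - sqrt(66 - 19)) = (13/7)*121 + (135 - sqrt(47)) = 1573/7 + (135 - sqrt(47)) = 2518/7 - sqrt(47)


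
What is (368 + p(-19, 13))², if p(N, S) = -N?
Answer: 149769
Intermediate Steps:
(368 + p(-19, 13))² = (368 - 1*(-19))² = (368 + 19)² = 387² = 149769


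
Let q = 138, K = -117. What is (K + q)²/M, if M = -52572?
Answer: -147/17524 ≈ -0.0083885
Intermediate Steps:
(K + q)²/M = (-117 + 138)²/(-52572) = 21²*(-1/52572) = 441*(-1/52572) = -147/17524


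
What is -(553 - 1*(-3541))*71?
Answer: -290674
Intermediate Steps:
-(553 - 1*(-3541))*71 = -(553 + 3541)*71 = -4094*71 = -1*290674 = -290674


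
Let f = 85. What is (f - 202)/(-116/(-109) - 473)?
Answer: 327/1319 ≈ 0.24792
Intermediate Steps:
(f - 202)/(-116/(-109) - 473) = (85 - 202)/(-116/(-109) - 473) = -117/(-116*(-1/109) - 473) = -117/(116/109 - 473) = -117/(-51441/109) = -117*(-109/51441) = 327/1319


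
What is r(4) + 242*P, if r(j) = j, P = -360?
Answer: -87116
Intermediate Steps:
r(4) + 242*P = 4 + 242*(-360) = 4 - 87120 = -87116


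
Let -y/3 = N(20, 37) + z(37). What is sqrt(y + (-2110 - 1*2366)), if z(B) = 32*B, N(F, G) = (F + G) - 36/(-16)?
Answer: 3*I*sqrt(3647)/2 ≈ 90.586*I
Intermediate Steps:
N(F, G) = 9/4 + F + G (N(F, G) = (F + G) - 36*(-1/16) = (F + G) + 9/4 = 9/4 + F + G)
y = -14919/4 (y = -3*((9/4 + 20 + 37) + 32*37) = -3*(237/4 + 1184) = -3*4973/4 = -14919/4 ≈ -3729.8)
sqrt(y + (-2110 - 1*2366)) = sqrt(-14919/4 + (-2110 - 1*2366)) = sqrt(-14919/4 + (-2110 - 2366)) = sqrt(-14919/4 - 4476) = sqrt(-32823/4) = 3*I*sqrt(3647)/2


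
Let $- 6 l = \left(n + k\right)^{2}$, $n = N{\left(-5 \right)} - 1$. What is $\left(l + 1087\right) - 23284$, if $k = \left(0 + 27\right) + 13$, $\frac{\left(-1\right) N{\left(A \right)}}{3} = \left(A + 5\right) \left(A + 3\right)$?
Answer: $- \frac{44901}{2} \approx -22451.0$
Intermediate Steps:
$N{\left(A \right)} = - 3 \left(3 + A\right) \left(5 + A\right)$ ($N{\left(A \right)} = - 3 \left(A + 5\right) \left(A + 3\right) = - 3 \left(5 + A\right) \left(3 + A\right) = - 3 \left(3 + A\right) \left(5 + A\right)$)
$k = 40$ ($k = 27 + 13 = 40$)
$n = -1$ ($n = \left(-45 - -120 - 3 \left(-5\right)^{2}\right) - 1 = \left(-45 + 120 - 75\right) - 1 = 0 - 1 = -1$)
$l = - \frac{507}{2}$ ($l = - \frac{\left(-1 + 40\right)^{2}}{6} = - \frac{39^{2}}{6} = \left(- \frac{1}{6}\right) 1521 = - \frac{507}{2} \approx -253.5$)
$\left(l + 1087\right) - 23284 = \left(- \frac{507}{2} + 1087\right) - 23284 = \frac{1667}{2} - 23284 = - \frac{44901}{2}$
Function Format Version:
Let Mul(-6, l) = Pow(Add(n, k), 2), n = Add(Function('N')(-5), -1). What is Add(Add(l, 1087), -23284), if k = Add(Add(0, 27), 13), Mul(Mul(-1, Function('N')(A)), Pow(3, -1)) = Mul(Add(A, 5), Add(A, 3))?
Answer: Rational(-44901, 2) ≈ -22451.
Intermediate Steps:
Function('N')(A) = Mul(-3, Add(3, A), Add(5, A)) (Function('N')(A) = Mul(-3, Mul(Add(A, 5), Add(A, 3))) = Mul(-3, Mul(Add(5, A), Add(3, A))) = Mul(-3, Mul(Add(3, A), Add(5, A))) = Mul(-3, Add(3, A), Add(5, A)))
k = 40 (k = Add(27, 13) = 40)
n = -1 (n = Add(Add(-45, Mul(-24, -5), Mul(-3, Pow(-5, 2))), -1) = Add(Add(-45, 120, Mul(-3, 25)), -1) = Add(Add(-45, 120, -75), -1) = Add(0, -1) = -1)
l = Rational(-507, 2) (l = Mul(Rational(-1, 6), Pow(Add(-1, 40), 2)) = Mul(Rational(-1, 6), Pow(39, 2)) = Mul(Rational(-1, 6), 1521) = Rational(-507, 2) ≈ -253.50)
Add(Add(l, 1087), -23284) = Add(Add(Rational(-507, 2), 1087), -23284) = Add(Rational(1667, 2), -23284) = Rational(-44901, 2)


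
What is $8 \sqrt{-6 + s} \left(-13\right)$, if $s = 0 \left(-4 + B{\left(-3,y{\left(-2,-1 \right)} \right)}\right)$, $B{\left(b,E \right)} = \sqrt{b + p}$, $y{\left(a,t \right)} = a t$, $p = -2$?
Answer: $- 104 i \sqrt{6} \approx - 254.75 i$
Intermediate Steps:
$B{\left(b,E \right)} = \sqrt{-2 + b}$ ($B{\left(b,E \right)} = \sqrt{b - 2} = \sqrt{-2 + b}$)
$s = 0$ ($s = 0 \left(-4 + \sqrt{-2 - 3}\right) = 0 \left(-4 + \sqrt{-5}\right) = 0 \left(-4 + i \sqrt{5}\right) = 0$)
$8 \sqrt{-6 + s} \left(-13\right) = 8 \sqrt{-6 + 0} \left(-13\right) = 8 \sqrt{-6} \left(-13\right) = 8 i \sqrt{6} \left(-13\right) = - 104 i \sqrt{6}$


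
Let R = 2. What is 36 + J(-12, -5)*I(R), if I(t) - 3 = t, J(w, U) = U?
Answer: 11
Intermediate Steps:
I(t) = 3 + t
36 + J(-12, -5)*I(R) = 36 - 5*(3 + 2) = 36 - 5*5 = 36 - 25 = 11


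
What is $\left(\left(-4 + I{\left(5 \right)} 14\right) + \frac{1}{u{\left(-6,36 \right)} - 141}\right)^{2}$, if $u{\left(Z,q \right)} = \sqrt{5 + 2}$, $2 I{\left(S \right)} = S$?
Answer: $\frac{94849524554}{98743969} - \frac{615953 \sqrt{7}}{197487938} \approx 960.55$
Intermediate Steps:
$I{\left(S \right)} = \frac{S}{2}$
$u{\left(Z,q \right)} = \sqrt{7}$
$\left(\left(-4 + I{\left(5 \right)} 14\right) + \frac{1}{u{\left(-6,36 \right)} - 141}\right)^{2} = \left(\left(-4 + \frac{1}{2} \cdot 5 \cdot 14\right) + \frac{1}{\sqrt{7} - 141}\right)^{2} = \left(\left(-4 + \frac{5}{2} \cdot 14\right) + \frac{1}{-141 + \sqrt{7}}\right)^{2} = \left(\left(-4 + 35\right) + \frac{1}{-141 + \sqrt{7}}\right)^{2} = \left(31 + \frac{1}{-141 + \sqrt{7}}\right)^{2}$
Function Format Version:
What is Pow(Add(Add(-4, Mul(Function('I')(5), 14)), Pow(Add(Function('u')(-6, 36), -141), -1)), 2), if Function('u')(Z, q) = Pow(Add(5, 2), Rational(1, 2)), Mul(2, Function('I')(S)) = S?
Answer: Add(Rational(94849524554, 98743969), Mul(Rational(-615953, 197487938), Pow(7, Rational(1, 2)))) ≈ 960.55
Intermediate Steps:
Function('I')(S) = Mul(Rational(1, 2), S)
Function('u')(Z, q) = Pow(7, Rational(1, 2))
Pow(Add(Add(-4, Mul(Function('I')(5), 14)), Pow(Add(Function('u')(-6, 36), -141), -1)), 2) = Pow(Add(Add(-4, Mul(Mul(Rational(1, 2), 5), 14)), Pow(Add(Pow(7, Rational(1, 2)), -141), -1)), 2) = Pow(Add(Add(-4, Mul(Rational(5, 2), 14)), Pow(Add(-141, Pow(7, Rational(1, 2))), -1)), 2) = Pow(Add(Add(-4, 35), Pow(Add(-141, Pow(7, Rational(1, 2))), -1)), 2) = Pow(Add(31, Pow(Add(-141, Pow(7, Rational(1, 2))), -1)), 2)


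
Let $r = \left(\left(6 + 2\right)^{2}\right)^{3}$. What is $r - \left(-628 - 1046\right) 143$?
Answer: $501526$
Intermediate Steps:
$r = 262144$ ($r = \left(8^{2}\right)^{3} = 64^{3} = 262144$)
$r - \left(-628 - 1046\right) 143 = 262144 - \left(-628 - 1046\right) 143 = 262144 - \left(-1674\right) 143 = 262144 - -239382 = 262144 + 239382 = 501526$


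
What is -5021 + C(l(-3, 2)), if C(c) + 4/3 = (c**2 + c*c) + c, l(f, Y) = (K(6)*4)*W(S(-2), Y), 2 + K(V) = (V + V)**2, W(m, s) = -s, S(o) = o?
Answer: 7724501/3 ≈ 2.5748e+6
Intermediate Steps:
K(V) = -2 + 4*V**2 (K(V) = -2 + (V + V)**2 = -2 + (2*V)**2 = -2 + 4*V**2)
l(f, Y) = -568*Y (l(f, Y) = ((-2 + 4*6**2)*4)*(-Y) = ((-2 + 4*36)*4)*(-Y) = ((-2 + 144)*4)*(-Y) = (142*4)*(-Y) = 568*(-Y) = -568*Y)
C(c) = -4/3 + c + 2*c**2 (C(c) = -4/3 + ((c**2 + c*c) + c) = -4/3 + ((c**2 + c**2) + c) = -4/3 + (2*c**2 + c) = -4/3 + (c + 2*c**2) = -4/3 + c + 2*c**2)
-5021 + C(l(-3, 2)) = -5021 + (-4/3 - 568*2 + 2*(-568*2)**2) = -5021 + (-4/3 - 1136 + 2*(-1136)**2) = -5021 + (-4/3 - 1136 + 2*1290496) = -5021 + (-4/3 - 1136 + 2580992) = -5021 + 7739564/3 = 7724501/3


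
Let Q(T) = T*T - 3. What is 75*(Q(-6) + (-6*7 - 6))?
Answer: -1125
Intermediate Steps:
Q(T) = -3 + T² (Q(T) = T² - 3 = -3 + T²)
75*(Q(-6) + (-6*7 - 6)) = 75*((-3 + (-6)²) + (-6*7 - 6)) = 75*((-3 + 36) + (-42 - 6)) = 75*(33 - 48) = 75*(-15) = -1125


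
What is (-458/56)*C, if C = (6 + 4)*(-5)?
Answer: 5725/14 ≈ 408.93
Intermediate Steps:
C = -50 (C = 10*(-5) = -50)
(-458/56)*C = -458/56*(-50) = -458*1/56*(-50) = -229/28*(-50) = 5725/14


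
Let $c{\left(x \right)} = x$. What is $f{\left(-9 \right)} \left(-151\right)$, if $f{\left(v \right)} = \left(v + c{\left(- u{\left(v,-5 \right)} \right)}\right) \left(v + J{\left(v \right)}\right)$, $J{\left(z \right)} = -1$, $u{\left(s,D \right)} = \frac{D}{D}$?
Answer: $-15100$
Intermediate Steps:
$u{\left(s,D \right)} = 1$
$f{\left(v \right)} = \left(-1 + v\right)^{2}$ ($f{\left(v \right)} = \left(v - 1\right) \left(v - 1\right) = \left(v - 1\right) \left(-1 + v\right) = \left(-1 + v\right) \left(-1 + v\right) = \left(-1 + v\right)^{2}$)
$f{\left(-9 \right)} \left(-151\right) = \left(1 + \left(-9\right)^{2} - -18\right) \left(-151\right) = \left(1 + 81 + 18\right) \left(-151\right) = 100 \left(-151\right) = -15100$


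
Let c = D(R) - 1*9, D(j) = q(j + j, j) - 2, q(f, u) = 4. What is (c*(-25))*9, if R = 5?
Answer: 1575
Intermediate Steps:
D(j) = 2 (D(j) = 4 - 2 = 2)
c = -7 (c = 2 - 1*9 = 2 - 9 = -7)
(c*(-25))*9 = -7*(-25)*9 = 175*9 = 1575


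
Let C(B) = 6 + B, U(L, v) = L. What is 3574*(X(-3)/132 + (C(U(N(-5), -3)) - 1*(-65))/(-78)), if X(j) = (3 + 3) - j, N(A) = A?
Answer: -795215/286 ≈ -2780.5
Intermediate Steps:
X(j) = 6 - j
3574*(X(-3)/132 + (C(U(N(-5), -3)) - 1*(-65))/(-78)) = 3574*((6 - 1*(-3))/132 + ((6 - 5) - 1*(-65))/(-78)) = 3574*((6 + 3)*(1/132) + (1 + 65)*(-1/78)) = 3574*(9*(1/132) + 66*(-1/78)) = 3574*(3/44 - 11/13) = 3574*(-445/572) = -795215/286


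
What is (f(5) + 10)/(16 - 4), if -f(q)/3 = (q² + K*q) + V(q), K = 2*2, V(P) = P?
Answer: -35/3 ≈ -11.667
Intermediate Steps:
K = 4
f(q) = -15*q - 3*q² (f(q) = -3*((q² + 4*q) + q) = -3*(q² + 5*q) = -15*q - 3*q²)
(f(5) + 10)/(16 - 4) = (3*5*(-5 - 1*5) + 10)/(16 - 4) = (3*5*(-5 - 5) + 10)/12 = (3*5*(-10) + 10)*(1/12) = (-150 + 10)*(1/12) = -140*1/12 = -35/3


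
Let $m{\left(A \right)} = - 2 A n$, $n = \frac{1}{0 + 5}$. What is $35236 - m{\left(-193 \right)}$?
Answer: $\frac{175794}{5} \approx 35159.0$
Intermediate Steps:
$n = \frac{1}{5} \approx 0.2$
$m{\left(A \right)} = - \frac{2 A}{5}$ ($m{\left(A \right)} = - 2 A \frac{1}{5} = - \frac{2 A}{5}$)
$35236 - m{\left(-193 \right)} = 35236 - \left(- \frac{2}{5}\right) \left(-193\right) = 35236 - \frac{386}{5} = \frac{175794}{5}$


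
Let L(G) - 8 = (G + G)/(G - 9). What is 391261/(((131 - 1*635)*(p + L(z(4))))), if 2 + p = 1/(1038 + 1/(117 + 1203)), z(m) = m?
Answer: -2680452815105/15195671568 ≈ -176.40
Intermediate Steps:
p = -2739002/1370161 (p = -2 + 1/(1038 + 1/(117 + 1203)) = -2 + 1/(1038 + 1/1320) = -2 + 1/(1370161/1320) = -2 + 1320/1370161 = -2739002/1370161 ≈ -1.9990)
L(G) = 8 + 2*G/(-9 + G) (L(G) = 8 + (G + G)/(G - 9) = 8 + (2*G)/(-9 + G) = 8 + 2*G/(-9 + G))
391261/(((131 - 1*635)*(p + L(z(4))))) = 391261/(((131 - 1*635)*(-2739002/1370161 + 2*(-36 + 5*4)/(-9 + 4)))) = 391261/(((131 - 635)*(-2739002/1370161 + 2*(-36 + 20)/(-5)))) = 391261/((-504*(-2739002/1370161 + 2*(-⅕)*(-16)))) = 391261/((-504*(-2739002/1370161 + 32/5))) = 391261/((-504*30150142/6850805)) = 391261/(-15195671568/6850805) = 391261*(-6850805/15195671568) = -2680452815105/15195671568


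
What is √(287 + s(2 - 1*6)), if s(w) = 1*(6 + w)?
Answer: 17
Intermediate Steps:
s(w) = 6 + w
√(287 + s(2 - 1*6)) = √(287 + (6 + (2 - 1*6))) = √(287 + (6 + (2 - 6))) = √(287 + (6 - 4)) = √(287 + 2) = √289 = 17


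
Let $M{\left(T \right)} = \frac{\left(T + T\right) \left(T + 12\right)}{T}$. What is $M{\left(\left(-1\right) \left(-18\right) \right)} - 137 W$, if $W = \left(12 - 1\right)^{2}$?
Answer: $-16517$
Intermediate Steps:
$M{\left(T \right)} = 24 + 2 T$ ($M{\left(T \right)} = \frac{2 T \left(12 + T\right)}{T} = 24 + 2 T$)
$W = 121$ ($W = 11^{2} = 121$)
$M{\left(\left(-1\right) \left(-18\right) \right)} - 137 W = \left(24 + 2 \left(\left(-1\right) \left(-18\right)\right)\right) - 16577 = \left(24 + 2 \cdot 18\right) - 16577 = \left(24 + 36\right) - 16577 = 60 - 16577 = -16517$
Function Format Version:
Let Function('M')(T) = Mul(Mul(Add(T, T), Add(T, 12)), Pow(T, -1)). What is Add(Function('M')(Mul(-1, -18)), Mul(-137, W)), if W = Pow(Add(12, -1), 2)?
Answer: -16517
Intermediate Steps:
Function('M')(T) = Add(24, Mul(2, T)) (Function('M')(T) = Mul(Mul(Mul(2, T), Add(12, T)), Pow(T, -1)) = Mul(Mul(2, T, Add(12, T)), Pow(T, -1)) = Add(24, Mul(2, T)))
W = 121 (W = Pow(11, 2) = 121)
Add(Function('M')(Mul(-1, -18)), Mul(-137, W)) = Add(Add(24, Mul(2, Mul(-1, -18))), Mul(-137, 121)) = Add(Add(24, Mul(2, 18)), -16577) = Add(Add(24, 36), -16577) = Add(60, -16577) = -16517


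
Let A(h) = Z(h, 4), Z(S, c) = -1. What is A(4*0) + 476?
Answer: 475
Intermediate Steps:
A(h) = -1
A(4*0) + 476 = -1 + 476 = 475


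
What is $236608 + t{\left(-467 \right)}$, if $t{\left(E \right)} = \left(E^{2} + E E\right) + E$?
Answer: $672319$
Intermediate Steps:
$t{\left(E \right)} = E + 2 E^{2}$ ($t{\left(E \right)} = \left(E^{2} + E^{2}\right) + E = 2 E^{2} + E = E + 2 E^{2}$)
$236608 + t{\left(-467 \right)} = 236608 - 467 \left(1 + 2 \left(-467\right)\right) = 236608 - 467 \left(1 - 934\right) = 236608 - -435711 = 236608 + 435711 = 672319$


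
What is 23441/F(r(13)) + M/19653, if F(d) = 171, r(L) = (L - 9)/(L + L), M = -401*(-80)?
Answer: 155390551/1120221 ≈ 138.71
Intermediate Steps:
M = 32080
r(L) = (-9 + L)/(2*L) (r(L) = (-9 + L)/((2*L)) = (-9 + L)*(1/(2*L)) = (-9 + L)/(2*L))
23441/F(r(13)) + M/19653 = 23441/171 + 32080/19653 = 155390551/1120221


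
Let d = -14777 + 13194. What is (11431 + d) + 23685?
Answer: 33533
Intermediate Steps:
d = -1583
(11431 + d) + 23685 = (11431 - 1583) + 23685 = 9848 + 23685 = 33533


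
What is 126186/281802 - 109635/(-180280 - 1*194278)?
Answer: 13026556343/17591865586 ≈ 0.74049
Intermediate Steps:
126186/281802 - 109635/(-180280 - 1*194278) = 126186*(1/281802) - 109635/(-180280 - 194278) = 21031/46967 - 109635/(-374558) = 21031/46967 - 109635*(-1/374558) = 21031/46967 + 109635/374558 = 13026556343/17591865586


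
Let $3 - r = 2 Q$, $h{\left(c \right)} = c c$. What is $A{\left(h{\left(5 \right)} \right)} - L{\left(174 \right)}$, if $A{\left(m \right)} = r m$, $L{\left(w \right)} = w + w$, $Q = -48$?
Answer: $2127$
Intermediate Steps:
$h{\left(c \right)} = c^{2}$
$L{\left(w \right)} = 2 w$
$r = 99$ ($r = 3 - 2 \left(-48\right) = 3 - -96 = 3 + 96 = 99$)
$A{\left(m \right)} = 99 m$
$A{\left(h{\left(5 \right)} \right)} - L{\left(174 \right)} = 99 \cdot 5^{2} - 2 \cdot 174 = 99 \cdot 25 - 348 = 2475 - 348 = 2127$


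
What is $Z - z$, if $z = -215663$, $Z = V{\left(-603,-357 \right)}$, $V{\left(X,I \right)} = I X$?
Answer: $430934$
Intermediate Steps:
$Z = 215271$ ($Z = \left(-357\right) \left(-603\right) = 215271$)
$Z - z = 215271 - -215663 = 215271 + 215663 = 430934$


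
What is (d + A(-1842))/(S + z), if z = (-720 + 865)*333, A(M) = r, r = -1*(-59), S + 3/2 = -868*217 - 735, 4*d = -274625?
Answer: 274389/563230 ≈ 0.48717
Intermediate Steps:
d = -274625/4 (d = (¼)*(-274625) = -274625/4 ≈ -68656.)
S = -378185/2 (S = -3/2 + (-868*217 - 735) = -3/2 + (-188356 - 735) = -3/2 - 189091 = -378185/2 ≈ -1.8909e+5)
r = 59
A(M) = 59
z = 48285 (z = 145*333 = 48285)
(d + A(-1842))/(S + z) = (-274625/4 + 59)/(-378185/2 + 48285) = -274389/(4*(-281615/2)) = -274389/4*(-2/281615) = 274389/563230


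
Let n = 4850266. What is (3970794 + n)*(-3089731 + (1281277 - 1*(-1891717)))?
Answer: 734467918780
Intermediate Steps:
(3970794 + n)*(-3089731 + (1281277 - 1*(-1891717))) = (3970794 + 4850266)*(-3089731 + (1281277 - 1*(-1891717))) = 8821060*(-3089731 + (1281277 + 1891717)) = 8821060*(-3089731 + 3172994) = 8821060*83263 = 734467918780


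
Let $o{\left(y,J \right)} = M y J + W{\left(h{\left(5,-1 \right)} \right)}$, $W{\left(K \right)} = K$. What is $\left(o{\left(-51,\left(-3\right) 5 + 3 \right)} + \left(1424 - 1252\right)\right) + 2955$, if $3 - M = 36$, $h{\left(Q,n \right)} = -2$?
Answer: $-17071$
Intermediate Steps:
$M = -33$ ($M = 3 - 36 = -33$)
$o{\left(y,J \right)} = -2 - 33 J y$ ($o{\left(y,J \right)} = - 33 y J - 2 = - 33 J y - 2 = -2 - 33 J y$)
$\left(o{\left(-51,\left(-3\right) 5 + 3 \right)} + \left(1424 - 1252\right)\right) + 2955 = \left(\left(-2 - 33 \left(\left(-3\right) 5 + 3\right) \left(-51\right)\right) + \left(1424 - 1252\right)\right) + 2955 = \left(\left(-2 - 33 \left(-15 + 3\right) \left(-51\right)\right) + \left(1424 - 1252\right)\right) + 2955 = \left(\left(-2 - \left(-396\right) \left(-51\right)\right) + 172\right) + 2955 = \left(\left(-2 - 20196\right) + 172\right) + 2955 = \left(-20198 + 172\right) + 2955 = -20026 + 2955 = -17071$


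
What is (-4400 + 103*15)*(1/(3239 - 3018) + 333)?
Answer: -210110870/221 ≈ -9.5073e+5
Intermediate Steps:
(-4400 + 103*15)*(1/(3239 - 3018) + 333) = (-4400 + 1545)*(1/221 + 333) = -2855*(1/221 + 333) = -2855*73594/221 = -210110870/221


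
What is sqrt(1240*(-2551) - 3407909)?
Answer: I*sqrt(6571149) ≈ 2563.4*I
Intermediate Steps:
sqrt(1240*(-2551) - 3407909) = sqrt(-3163240 - 3407909) = sqrt(-6571149) = I*sqrt(6571149)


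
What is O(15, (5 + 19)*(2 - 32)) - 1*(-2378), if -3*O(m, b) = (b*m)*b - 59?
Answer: -7768807/3 ≈ -2.5896e+6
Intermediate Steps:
O(m, b) = 59/3 - m*b²/3 (O(m, b) = -((b*m)*b - 59)/3 = -(m*b² - 59)/3 = -(-59 + m*b²)/3 = 59/3 - m*b²/3)
O(15, (5 + 19)*(2 - 32)) - 1*(-2378) = (59/3 - ⅓*15*((5 + 19)*(2 - 32))²) - 1*(-2378) = (59/3 - ⅓*15*(24*(-30))²) + 2378 = (59/3 - ⅓*15*(-720)²) + 2378 = (59/3 - ⅓*15*518400) + 2378 = (59/3 - 2592000) + 2378 = -7775941/3 + 2378 = -7768807/3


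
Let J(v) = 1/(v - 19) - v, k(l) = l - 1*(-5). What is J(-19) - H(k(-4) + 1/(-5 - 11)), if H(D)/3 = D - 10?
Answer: 14033/304 ≈ 46.161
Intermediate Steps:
k(l) = 5 + l (k(l) = l + 5 = 5 + l)
J(v) = 1/(-19 + v) - v
H(D) = -30 + 3*D (H(D) = 3*(D - 10) = 3*(-10 + D) = -30 + 3*D)
J(-19) - H(k(-4) + 1/(-5 - 11)) = (1 - 1*(-19)² + 19*(-19))/(-19 - 19) - (-30 + 3*((5 - 4) + 1/(-5 - 11))) = (1 - 1*361 - 361)/(-38) - (-30 + 3*(1 + 1/(-16))) = -(1 - 361 - 361)/38 - (-30 + 3*(1 - 1/16)) = -1/38*(-721) - (-30 + 3*(15/16)) = 721/38 - (-30 + 45/16) = 721/38 - 1*(-435/16) = 721/38 + 435/16 = 14033/304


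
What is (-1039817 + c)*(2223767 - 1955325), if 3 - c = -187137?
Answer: -228894319234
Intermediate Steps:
c = 187140 (c = 3 - 1*(-187137) = 3 + 187137 = 187140)
(-1039817 + c)*(2223767 - 1955325) = (-1039817 + 187140)*(2223767 - 1955325) = -852677*268442 = -228894319234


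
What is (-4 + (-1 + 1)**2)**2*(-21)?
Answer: -336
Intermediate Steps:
(-4 + (-1 + 1)**2)**2*(-21) = (-4 + 0**2)**2*(-21) = (-4 + 0)**2*(-21) = (-4)**2*(-21) = 16*(-21) = -336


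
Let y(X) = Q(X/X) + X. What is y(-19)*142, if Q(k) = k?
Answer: -2556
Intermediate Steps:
y(X) = 1 + X (y(X) = X/X + X = 1 + X)
y(-19)*142 = (1 - 19)*142 = -18*142 = -2556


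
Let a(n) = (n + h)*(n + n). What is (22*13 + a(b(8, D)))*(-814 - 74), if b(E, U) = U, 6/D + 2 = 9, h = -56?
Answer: -8331216/49 ≈ -1.7002e+5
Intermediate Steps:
D = 6/7 (D = 6/(-2 + 9) = 6/7 ≈ 0.85714)
a(n) = 2*n*(-56 + n) (a(n) = (n - 56)*(n + n) = (-56 + n)*(2*n) = 2*n*(-56 + n))
(22*13 + a(b(8, D)))*(-814 - 74) = (22*13 + 2*(6/7)*(-56 + 6/7))*(-814 - 74) = (286 + 2*(6/7)*(-386/7))*(-888) = (286 - 4632/49)*(-888) = (9382/49)*(-888) = -8331216/49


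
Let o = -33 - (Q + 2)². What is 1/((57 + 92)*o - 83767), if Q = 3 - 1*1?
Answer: -1/91068 ≈ -1.0981e-5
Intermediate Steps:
Q = 2 (Q = 3 - 1 = 2)
o = -49 (o = -33 - (2 + 2)² = -33 - 1*4² = -33 - 1*16 = -33 - 16 = -49)
1/((57 + 92)*o - 83767) = 1/((57 + 92)*(-49) - 83767) = 1/(149*(-49) - 83767) = 1/(-7301 - 83767) = 1/(-91068) = -1/91068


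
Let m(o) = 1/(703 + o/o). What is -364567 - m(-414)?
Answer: -256655169/704 ≈ -3.6457e+5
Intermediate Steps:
m(o) = 1/704 (m(o) = 1/(703 + 1) = 1/704)
-364567 - m(-414) = -364567 - 1*1/704 = -364567 - 1/704 = -256655169/704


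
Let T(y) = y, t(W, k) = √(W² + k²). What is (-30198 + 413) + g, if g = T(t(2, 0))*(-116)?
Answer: -30017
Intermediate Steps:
g = -232 (g = √(2² + 0²)*(-116) = √(4 + 0)*(-116) = √4*(-116) = 2*(-116) = -232)
(-30198 + 413) + g = (-30198 + 413) - 232 = -29785 - 232 = -30017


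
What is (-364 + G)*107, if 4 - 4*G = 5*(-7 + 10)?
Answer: -156969/4 ≈ -39242.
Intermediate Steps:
G = -11/4 (G = 1 - 5*(-7 + 10)/4 = 1 - 5*3/4 = 1 - ¼*15 = 1 - 15/4 = -11/4 ≈ -2.7500)
(-364 + G)*107 = (-364 - 11/4)*107 = -1467/4*107 = -156969/4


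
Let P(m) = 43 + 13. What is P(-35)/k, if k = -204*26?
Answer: -7/663 ≈ -0.010558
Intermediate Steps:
k = -5304
P(m) = 56
P(-35)/k = 56/(-5304) = 56*(-1/5304) = -7/663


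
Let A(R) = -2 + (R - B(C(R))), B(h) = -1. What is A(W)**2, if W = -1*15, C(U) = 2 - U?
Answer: 256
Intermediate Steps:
W = -15
A(R) = -1 + R (A(R) = -2 + (R - 1*(-1)) = -2 + (R + 1) = -2 + (1 + R) = -1 + R)
A(W)**2 = (-1 - 15)**2 = (-16)**2 = 256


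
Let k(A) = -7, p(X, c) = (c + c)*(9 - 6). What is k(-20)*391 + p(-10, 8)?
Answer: -2689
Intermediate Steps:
p(X, c) = 6*c (p(X, c) = (2*c)*3 = 6*c)
k(-20)*391 + p(-10, 8) = -7*391 + 6*8 = -2737 + 48 = -2689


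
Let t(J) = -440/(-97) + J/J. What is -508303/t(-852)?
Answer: -49305391/537 ≈ -91816.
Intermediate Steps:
t(J) = 537/97 (t(J) = -440*(-1/97) + 1 = 440/97 + 1 = 537/97)
-508303/t(-852) = -508303/537/97 = -508303*97/537 = -49305391/537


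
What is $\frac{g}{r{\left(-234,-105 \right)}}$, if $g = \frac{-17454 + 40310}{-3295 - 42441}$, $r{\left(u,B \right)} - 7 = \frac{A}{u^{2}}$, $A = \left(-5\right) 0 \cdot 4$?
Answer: $- \frac{2857}{40019} \approx -0.071391$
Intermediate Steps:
$A = 0$ ($A = 0 \cdot 4 = 0$)
$r{\left(u,B \right)} = 7$ ($r{\left(u,B \right)} = 7 + \frac{0}{u^{2}} = 7 + 0 = 7$)
$g = - \frac{2857}{5717}$ ($g = \frac{22856}{-45736} = 22856 \left(- \frac{1}{45736}\right) = - \frac{2857}{5717} \approx -0.49974$)
$\frac{g}{r{\left(-234,-105 \right)}} = - \frac{2857}{5717 \cdot 7} = \left(- \frac{2857}{5717}\right) \frac{1}{7} = - \frac{2857}{40019}$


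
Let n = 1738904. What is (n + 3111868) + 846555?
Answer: 5697327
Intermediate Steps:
(n + 3111868) + 846555 = (1738904 + 3111868) + 846555 = 4850772 + 846555 = 5697327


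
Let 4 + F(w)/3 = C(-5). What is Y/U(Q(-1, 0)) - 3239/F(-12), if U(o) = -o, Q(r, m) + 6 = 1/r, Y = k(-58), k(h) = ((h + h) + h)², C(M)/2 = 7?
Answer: 885607/210 ≈ 4217.2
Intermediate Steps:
C(M) = 14 (C(M) = 2*7 = 14)
k(h) = 9*h² (k(h) = (2*h + h)² = (3*h)² = 9*h²)
Y = 30276 (Y = 9*(-58)² = 9*3364 = 30276)
Q(r, m) = -6 + 1/r
F(w) = 30 (F(w) = -12 + 3*14 = -12 + 42 = 30)
Y/U(Q(-1, 0)) - 3239/F(-12) = 30276/((-(-6 + 1/(-1)))) - 3239/30 = 30276/((-(-6 - 1))) - 3239*1/30 = 30276/((-1*(-7))) - 3239/30 = 30276/7 - 3239/30 = 885607/210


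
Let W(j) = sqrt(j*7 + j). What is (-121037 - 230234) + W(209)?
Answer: -351271 + 2*sqrt(418) ≈ -3.5123e+5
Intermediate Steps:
W(j) = 2*sqrt(2)*sqrt(j) (W(j) = sqrt(7*j + j) = sqrt(8*j) = 2*sqrt(2)*sqrt(j))
(-121037 - 230234) + W(209) = (-121037 - 230234) + 2*sqrt(2)*sqrt(209) = -351271 + 2*sqrt(418)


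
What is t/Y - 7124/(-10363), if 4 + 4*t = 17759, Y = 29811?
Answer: 1033489321/1235725572 ≈ 0.83634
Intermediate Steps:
t = 17755/4 (t = -1 + (¼)*17759 = -1 + 17759/4 = 17755/4 ≈ 4438.8)
t/Y - 7124/(-10363) = (17755/4)/29811 - 7124/(-10363) = (17755/4)*(1/29811) - 7124*(-1/10363) = 17755/119244 + 7124/10363 = 1033489321/1235725572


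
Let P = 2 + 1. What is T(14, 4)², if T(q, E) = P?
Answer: 9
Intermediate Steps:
P = 3
T(q, E) = 3
T(14, 4)² = 3² = 9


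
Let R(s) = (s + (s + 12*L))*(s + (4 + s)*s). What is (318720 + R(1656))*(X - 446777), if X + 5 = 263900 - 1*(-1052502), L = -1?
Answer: 7893846428822400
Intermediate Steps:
X = 1316397 (X = -5 + (263900 - 1*(-1052502)) = -5 + (263900 + 1052502) = -5 + 1316402 = 1316397)
R(s) = (-12 + 2*s)*(s + s*(4 + s)) (R(s) = (s + (s + 12*(-1)))*(s + (4 + s)*s) = (s + (s - 12))*(s + s*(4 + s)) = (s + (-12 + s))*(s + s*(4 + s)) = (-12 + 2*s)*(s + s*(4 + s)))
(318720 + R(1656))*(X - 446777) = (318720 + 2*1656*(-30 + 1656² - 1*1656))*(1316397 - 446777) = (318720 + 2*1656*(-30 + 2742336 - 1656))*869620 = (318720 + 2*1656*2740650)*869620 = (318720 + 9077032800)*869620 = 9077351520*869620 = 7893846428822400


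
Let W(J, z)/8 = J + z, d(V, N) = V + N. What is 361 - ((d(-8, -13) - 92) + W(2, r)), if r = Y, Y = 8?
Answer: 394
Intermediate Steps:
d(V, N) = N + V
r = 8
W(J, z) = 8*J + 8*z (W(J, z) = 8*(J + z) = 8*J + 8*z)
361 - ((d(-8, -13) - 92) + W(2, r)) = 361 - (((-13 - 8) - 92) + (8*2 + 8*8)) = 361 - ((-21 - 92) + (16 + 64)) = 361 - (-113 + 80) = 361 - 1*(-33) = 361 + 33 = 394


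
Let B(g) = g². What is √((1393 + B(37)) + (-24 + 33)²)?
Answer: √2843 ≈ 53.320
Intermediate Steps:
√((1393 + B(37)) + (-24 + 33)²) = √((1393 + 37²) + (-24 + 33)²) = √((1393 + 1369) + 9²) = √(2762 + 81) = √2843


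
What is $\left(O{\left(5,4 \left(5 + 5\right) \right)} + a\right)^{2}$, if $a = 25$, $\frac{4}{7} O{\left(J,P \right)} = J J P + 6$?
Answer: $\frac{12752041}{4} \approx 3.188 \cdot 10^{6}$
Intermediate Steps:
$O{\left(J,P \right)} = \frac{21}{2} + \frac{7 P J^{2}}{4}$ ($O{\left(J,P \right)} = \frac{7 \left(J J P + 6\right)}{4} = \frac{7 \left(J^{2} P + 6\right)}{4} = \frac{7 \left(P J^{2} + 6\right)}{4} = \frac{7 \left(6 + P J^{2}\right)}{4} = \frac{21}{2} + \frac{7 P J^{2}}{4}$)
$\left(O{\left(5,4 \left(5 + 5\right) \right)} + a\right)^{2} = \left(\left(\frac{21}{2} + \frac{7 \cdot 4 \left(5 + 5\right) 5^{2}}{4}\right) + 25\right)^{2} = \left(\left(\frac{21}{2} + \frac{7}{4} \cdot 4 \cdot 10 \cdot 25\right) + 25\right)^{2} = \left(\left(\frac{21}{2} + \frac{7}{4} \cdot 40 \cdot 25\right) + 25\right)^{2} = \left(\left(\frac{21}{2} + 1750\right) + 25\right)^{2} = \left(\frac{3521}{2} + 25\right)^{2} = \left(\frac{3571}{2}\right)^{2} = \frac{12752041}{4}$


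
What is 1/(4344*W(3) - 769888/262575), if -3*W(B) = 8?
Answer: -262575/3042438688 ≈ -8.6304e-5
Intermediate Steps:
W(B) = -8/3 (W(B) = -⅓*8 = -8/3)
1/(4344*W(3) - 769888/262575) = 1/(4344*(-8/3) - 769888/262575) = 1/(-11584 - 769888*1/262575) = 1/(-11584 - 769888/262575) = 1/(-3042438688/262575) = -262575/3042438688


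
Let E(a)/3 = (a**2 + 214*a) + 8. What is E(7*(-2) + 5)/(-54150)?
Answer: 1837/18050 ≈ 0.10177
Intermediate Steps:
E(a) = 24 + 3*a**2 + 642*a (E(a) = 3*((a**2 + 214*a) + 8) = 3*(8 + a**2 + 214*a) = 24 + 3*a**2 + 642*a)
E(7*(-2) + 5)/(-54150) = (24 + 3*(7*(-2) + 5)**2 + 642*(7*(-2) + 5))/(-54150) = (24 + 3*(-14 + 5)**2 + 642*(-14 + 5))*(-1/54150) = (24 + 3*(-9)**2 + 642*(-9))*(-1/54150) = (24 + 3*81 - 5778)*(-1/54150) = (24 + 243 - 5778)*(-1/54150) = -5511*(-1/54150) = 1837/18050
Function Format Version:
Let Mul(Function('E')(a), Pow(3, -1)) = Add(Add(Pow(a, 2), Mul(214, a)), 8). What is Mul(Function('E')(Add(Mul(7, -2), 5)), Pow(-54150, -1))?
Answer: Rational(1837, 18050) ≈ 0.10177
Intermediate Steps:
Function('E')(a) = Add(24, Mul(3, Pow(a, 2)), Mul(642, a)) (Function('E')(a) = Mul(3, Add(Add(Pow(a, 2), Mul(214, a)), 8)) = Mul(3, Add(8, Pow(a, 2), Mul(214, a))) = Add(24, Mul(3, Pow(a, 2)), Mul(642, a)))
Mul(Function('E')(Add(Mul(7, -2), 5)), Pow(-54150, -1)) = Mul(Add(24, Mul(3, Pow(Add(Mul(7, -2), 5), 2)), Mul(642, Add(Mul(7, -2), 5))), Pow(-54150, -1)) = Mul(Add(24, Mul(3, Pow(Add(-14, 5), 2)), Mul(642, Add(-14, 5))), Rational(-1, 54150)) = Mul(Add(24, Mul(3, Pow(-9, 2)), Mul(642, -9)), Rational(-1, 54150)) = Mul(Add(24, Mul(3, 81), -5778), Rational(-1, 54150)) = Mul(Add(24, 243, -5778), Rational(-1, 54150)) = Mul(-5511, Rational(-1, 54150)) = Rational(1837, 18050)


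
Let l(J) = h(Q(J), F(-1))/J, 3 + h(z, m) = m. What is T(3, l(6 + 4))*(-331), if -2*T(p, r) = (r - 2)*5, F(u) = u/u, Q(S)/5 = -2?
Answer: -3641/2 ≈ -1820.5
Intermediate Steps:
Q(S) = -10 (Q(S) = 5*(-2) = -10)
F(u) = 1
h(z, m) = -3 + m
l(J) = -2/J (l(J) = (-3 + 1)/J = -2/J)
T(p, r) = 5 - 5*r/2 (T(p, r) = -(r - 2)*5/2 = -(-2 + r)*5/2 = -(-10 + 5*r)/2 = 5 - 5*r/2)
T(3, l(6 + 4))*(-331) = (5 - (-5)/(6 + 4))*(-331) = (5 - (-5)/10)*(-331) = (5 - 5/2*(-1/5))*(-331) = (5 + 1/2)*(-331) = (11/2)*(-331) = -3641/2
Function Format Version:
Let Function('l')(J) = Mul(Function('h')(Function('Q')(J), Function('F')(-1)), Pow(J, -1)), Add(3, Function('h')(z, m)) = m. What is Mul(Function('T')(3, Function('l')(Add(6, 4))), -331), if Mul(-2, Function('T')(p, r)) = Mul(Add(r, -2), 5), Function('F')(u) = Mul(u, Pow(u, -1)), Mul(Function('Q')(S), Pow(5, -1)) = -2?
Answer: Rational(-3641, 2) ≈ -1820.5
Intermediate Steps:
Function('Q')(S) = -10 (Function('Q')(S) = Mul(5, -2) = -10)
Function('F')(u) = 1
Function('h')(z, m) = Add(-3, m)
Function('l')(J) = Mul(-2, Pow(J, -1)) (Function('l')(J) = Mul(Add(-3, 1), Pow(J, -1)) = Mul(-2, Pow(J, -1)))
Function('T')(p, r) = Add(5, Mul(Rational(-5, 2), r)) (Function('T')(p, r) = Mul(Rational(-1, 2), Mul(Add(r, -2), 5)) = Mul(Rational(-1, 2), Mul(Add(-2, r), 5)) = Mul(Rational(-1, 2), Add(-10, Mul(5, r))) = Add(5, Mul(Rational(-5, 2), r)))
Mul(Function('T')(3, Function('l')(Add(6, 4))), -331) = Mul(Add(5, Mul(Rational(-5, 2), Mul(-2, Pow(Add(6, 4), -1)))), -331) = Mul(Add(5, Mul(Rational(-5, 2), Mul(-2, Pow(10, -1)))), -331) = Mul(Add(5, Mul(Rational(-5, 2), Mul(-2, Rational(1, 10)))), -331) = Mul(Add(5, Mul(Rational(-5, 2), Rational(-1, 5))), -331) = Mul(Add(5, Rational(1, 2)), -331) = Mul(Rational(11, 2), -331) = Rational(-3641, 2)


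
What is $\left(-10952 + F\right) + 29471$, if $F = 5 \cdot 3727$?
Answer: $37154$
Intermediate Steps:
$F = 18635$
$\left(-10952 + F\right) + 29471 = \left(-10952 + 18635\right) + 29471 = 7683 + 29471 = 37154$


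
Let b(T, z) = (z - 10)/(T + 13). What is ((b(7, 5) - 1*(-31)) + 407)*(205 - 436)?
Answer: -404481/4 ≈ -1.0112e+5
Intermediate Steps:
b(T, z) = (-10 + z)/(13 + T)
((b(7, 5) - 1*(-31)) + 407)*(205 - 436) = (((-10 + 5)/(13 + 7) - 1*(-31)) + 407)*(205 - 436) = ((-5/20 + 31) + 407)*(-231) = (((1/20)*(-5) + 31) + 407)*(-231) = ((-¼ + 31) + 407)*(-231) = (123/4 + 407)*(-231) = (1751/4)*(-231) = -404481/4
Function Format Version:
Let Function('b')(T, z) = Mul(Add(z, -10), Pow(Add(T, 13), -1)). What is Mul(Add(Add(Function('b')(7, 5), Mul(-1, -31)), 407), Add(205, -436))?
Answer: Rational(-404481, 4) ≈ -1.0112e+5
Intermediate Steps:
Function('b')(T, z) = Mul(Pow(Add(13, T), -1), Add(-10, z)) (Function('b')(T, z) = Mul(Add(-10, z), Pow(Add(13, T), -1)) = Mul(Pow(Add(13, T), -1), Add(-10, z)))
Mul(Add(Add(Function('b')(7, 5), Mul(-1, -31)), 407), Add(205, -436)) = Mul(Add(Add(Mul(Pow(Add(13, 7), -1), Add(-10, 5)), Mul(-1, -31)), 407), Add(205, -436)) = Mul(Add(Add(Mul(Pow(20, -1), -5), 31), 407), -231) = Mul(Add(Add(Mul(Rational(1, 20), -5), 31), 407), -231) = Mul(Add(Add(Rational(-1, 4), 31), 407), -231) = Mul(Add(Rational(123, 4), 407), -231) = Mul(Rational(1751, 4), -231) = Rational(-404481, 4)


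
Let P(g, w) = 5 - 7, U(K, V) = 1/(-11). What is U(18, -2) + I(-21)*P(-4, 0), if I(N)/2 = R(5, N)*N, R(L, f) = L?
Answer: 4619/11 ≈ 419.91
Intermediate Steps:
U(K, V) = -1/11
I(N) = 10*N (I(N) = 2*(5*N) = 10*N)
P(g, w) = -2
U(18, -2) + I(-21)*P(-4, 0) = -1/11 + (10*(-21))*(-2) = -1/11 - 210*(-2) = -1/11 + 420 = 4619/11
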